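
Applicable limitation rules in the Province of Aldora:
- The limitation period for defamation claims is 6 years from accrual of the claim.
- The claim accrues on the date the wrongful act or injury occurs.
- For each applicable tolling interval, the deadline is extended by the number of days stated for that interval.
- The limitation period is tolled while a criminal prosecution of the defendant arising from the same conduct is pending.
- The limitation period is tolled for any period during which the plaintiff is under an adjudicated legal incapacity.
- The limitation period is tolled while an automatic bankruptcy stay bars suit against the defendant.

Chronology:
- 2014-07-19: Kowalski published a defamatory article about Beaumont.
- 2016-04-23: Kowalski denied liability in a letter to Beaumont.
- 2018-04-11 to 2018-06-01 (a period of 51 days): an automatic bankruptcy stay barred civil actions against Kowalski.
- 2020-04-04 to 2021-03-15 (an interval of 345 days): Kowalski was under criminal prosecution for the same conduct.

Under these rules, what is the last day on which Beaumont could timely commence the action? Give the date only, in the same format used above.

2021-08-19

The limitation period began to run on 2014-07-19.
The untolled deadline — 6 years after 2014-07-19 — is 2020-07-19.
The automatic bankruptcy stay from 2018-04-11 to 2018-06-01 tolled the period for 51 days, extending the deadline to 2020-09-08.
The period was tolled for 345 days by the pending criminal prosecution (2020-04-04 to 2021-03-15), pushing the deadline to 2021-08-19.
The other events in the timeline have no effect on the limitation period under the stated rules.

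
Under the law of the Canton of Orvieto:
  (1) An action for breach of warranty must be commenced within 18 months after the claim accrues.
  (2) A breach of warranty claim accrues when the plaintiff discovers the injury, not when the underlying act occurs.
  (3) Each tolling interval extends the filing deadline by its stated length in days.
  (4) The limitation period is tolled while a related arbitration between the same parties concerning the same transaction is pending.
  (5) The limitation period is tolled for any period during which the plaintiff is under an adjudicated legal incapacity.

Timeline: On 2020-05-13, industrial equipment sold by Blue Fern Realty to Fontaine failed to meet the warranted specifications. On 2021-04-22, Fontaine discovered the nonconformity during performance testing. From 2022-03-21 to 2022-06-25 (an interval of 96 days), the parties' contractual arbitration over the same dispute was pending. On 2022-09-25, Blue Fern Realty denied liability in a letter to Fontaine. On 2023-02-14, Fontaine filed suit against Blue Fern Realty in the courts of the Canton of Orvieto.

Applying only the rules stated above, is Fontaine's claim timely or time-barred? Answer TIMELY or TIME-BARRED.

TIME-BARRED

The claim did not accrue until Fontaine discovered the injury on 2021-04-22; the 2020-05-13 act date does not start the clock under the stated rule.
18 months from 2021-04-22 is 2022-10-22.
Because the pending related arbitration ran from 2022-03-21 to 2022-06-25, the deadline is extended by 96 days to 2023-01-26.
Nothing else in the chronology tolls or restarts the period.
Fontaine filed on 2023-02-14, after the 2023-01-26 deadline, so the action is time-barred.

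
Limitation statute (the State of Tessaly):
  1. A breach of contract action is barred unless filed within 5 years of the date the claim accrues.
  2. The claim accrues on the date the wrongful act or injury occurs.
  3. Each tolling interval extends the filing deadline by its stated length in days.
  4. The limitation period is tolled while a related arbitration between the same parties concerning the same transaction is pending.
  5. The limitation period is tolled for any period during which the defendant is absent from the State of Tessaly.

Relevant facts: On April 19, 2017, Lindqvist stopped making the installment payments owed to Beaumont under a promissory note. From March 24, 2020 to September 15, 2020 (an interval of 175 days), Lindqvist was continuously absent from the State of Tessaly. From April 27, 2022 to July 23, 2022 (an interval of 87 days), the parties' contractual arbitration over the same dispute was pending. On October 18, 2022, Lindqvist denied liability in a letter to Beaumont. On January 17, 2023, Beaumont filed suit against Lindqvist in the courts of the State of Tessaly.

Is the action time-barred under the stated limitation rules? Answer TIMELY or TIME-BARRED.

TIME-BARRED

The claim accrued on April 19, 2017, the date of the act.
5 years from April 19, 2017 is April 19, 2022.
Because the defendant's absence from the jurisdiction ran from March 24, 2020 to September 15, 2020, the deadline is extended by 175 days to October 11, 2022.
The period was tolled for 87 days by the pending related arbitration (April 27, 2022 to July 23, 2022), pushing the deadline to January 6, 2023.
Nothing else in the chronology tolls or restarts the period.
The January 17, 2023 filing falls after the January 6, 2023 deadline; the claim is time-barred.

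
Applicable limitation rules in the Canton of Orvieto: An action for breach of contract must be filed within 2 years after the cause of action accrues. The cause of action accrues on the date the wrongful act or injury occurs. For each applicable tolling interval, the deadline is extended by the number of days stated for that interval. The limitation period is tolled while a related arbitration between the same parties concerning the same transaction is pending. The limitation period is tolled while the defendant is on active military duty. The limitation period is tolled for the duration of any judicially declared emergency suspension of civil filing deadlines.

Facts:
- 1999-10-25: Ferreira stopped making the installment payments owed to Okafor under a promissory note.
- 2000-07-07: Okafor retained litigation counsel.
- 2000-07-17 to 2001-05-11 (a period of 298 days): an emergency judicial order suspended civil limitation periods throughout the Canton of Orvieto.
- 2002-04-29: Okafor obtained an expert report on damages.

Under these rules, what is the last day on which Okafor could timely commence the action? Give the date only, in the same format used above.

2002-08-19

The limitation period began to run on 1999-10-25.
The untolled deadline — 2 years after 1999-10-25 — is 2001-10-25.
Because the emergency suspension of filing deadlines ran from 2000-07-17 to 2001-05-11, the deadline is extended by 298 days to 2002-08-19.
None of the other events listed affects the running of the period under the stated rules.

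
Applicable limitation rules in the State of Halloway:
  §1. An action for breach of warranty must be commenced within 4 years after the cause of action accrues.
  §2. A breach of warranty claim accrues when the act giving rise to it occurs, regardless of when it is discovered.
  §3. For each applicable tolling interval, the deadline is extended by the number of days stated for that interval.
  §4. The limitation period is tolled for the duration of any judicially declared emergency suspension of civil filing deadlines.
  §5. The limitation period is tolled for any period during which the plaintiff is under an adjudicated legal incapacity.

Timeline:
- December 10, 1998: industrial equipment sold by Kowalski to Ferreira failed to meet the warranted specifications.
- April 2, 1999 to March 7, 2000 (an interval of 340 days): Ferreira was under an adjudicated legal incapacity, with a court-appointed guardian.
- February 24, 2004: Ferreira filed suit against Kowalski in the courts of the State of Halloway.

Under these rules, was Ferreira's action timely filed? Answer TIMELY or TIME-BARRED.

TIME-BARRED

The cause of action accrued on December 10, 1998, the date of the act.
The untolled deadline — 4 years after December 10, 1998 — is December 10, 2002.
Because the plaintiff's legal incapacity ran from April 2, 1999 to March 7, 2000, the deadline is extended by 340 days to November 15, 2003.
The February 24, 2004 filing falls after the November 15, 2003 deadline; the claim is time-barred.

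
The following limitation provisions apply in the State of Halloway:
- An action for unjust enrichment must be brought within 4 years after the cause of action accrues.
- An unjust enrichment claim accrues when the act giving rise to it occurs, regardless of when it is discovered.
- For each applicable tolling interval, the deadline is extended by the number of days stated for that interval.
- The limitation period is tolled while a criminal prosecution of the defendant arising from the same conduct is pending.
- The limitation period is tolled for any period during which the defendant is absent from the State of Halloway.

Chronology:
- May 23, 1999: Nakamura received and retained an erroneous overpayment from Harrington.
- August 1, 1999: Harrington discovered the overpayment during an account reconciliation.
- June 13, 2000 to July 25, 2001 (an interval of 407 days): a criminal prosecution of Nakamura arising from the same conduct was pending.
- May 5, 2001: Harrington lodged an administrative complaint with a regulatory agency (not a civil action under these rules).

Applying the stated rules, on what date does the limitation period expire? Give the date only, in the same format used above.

July 3, 2004

Accrual is governed by the date of the act, so the period began to run on May 23, 1999; the later discovery on August 1, 1999 is irrelevant under the stated rule.
The untolled deadline — 4 years after May 23, 1999 — is May 23, 2003.
The period was tolled for 407 days by the pending criminal prosecution (June 13, 2000 to July 25, 2001), pushing the deadline to July 3, 2004.
Nothing else in the chronology tolls or restarts the period.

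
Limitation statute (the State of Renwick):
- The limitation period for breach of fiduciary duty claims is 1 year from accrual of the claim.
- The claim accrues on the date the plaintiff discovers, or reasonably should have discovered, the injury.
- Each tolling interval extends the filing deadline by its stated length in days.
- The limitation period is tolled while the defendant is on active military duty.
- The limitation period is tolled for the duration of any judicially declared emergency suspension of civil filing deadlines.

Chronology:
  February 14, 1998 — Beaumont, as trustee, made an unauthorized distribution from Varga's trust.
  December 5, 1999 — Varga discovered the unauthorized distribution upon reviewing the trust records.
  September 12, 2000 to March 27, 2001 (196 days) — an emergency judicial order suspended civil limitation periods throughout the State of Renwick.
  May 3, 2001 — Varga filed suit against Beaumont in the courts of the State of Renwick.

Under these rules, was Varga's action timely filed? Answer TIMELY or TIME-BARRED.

TIMELY

Accrual is tied to discovery, so the period began on December 5, 1999 rather than on February 14, 1998 when the act occurred.
The untolled deadline — 1 year after December 5, 1999 — is December 5, 2000.
The period was tolled for 196 days by the emergency suspension of filing deadlines (September 12, 2000 to March 27, 2001), pushing the deadline to June 19, 2001.
Varga filed on May 3, 2001, before the June 19, 2001 deadline, so the action is timely.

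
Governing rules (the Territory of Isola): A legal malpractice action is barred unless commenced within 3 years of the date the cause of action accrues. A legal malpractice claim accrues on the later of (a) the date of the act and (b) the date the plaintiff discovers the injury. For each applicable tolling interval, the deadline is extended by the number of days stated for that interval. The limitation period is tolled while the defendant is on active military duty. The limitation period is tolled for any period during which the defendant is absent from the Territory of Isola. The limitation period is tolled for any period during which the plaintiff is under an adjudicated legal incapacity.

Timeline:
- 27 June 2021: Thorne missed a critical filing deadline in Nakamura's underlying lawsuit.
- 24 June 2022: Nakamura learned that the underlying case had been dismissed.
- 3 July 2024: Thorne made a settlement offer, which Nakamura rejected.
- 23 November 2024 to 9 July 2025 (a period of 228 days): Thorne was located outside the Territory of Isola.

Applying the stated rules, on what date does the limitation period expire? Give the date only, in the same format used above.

Taking the later of the act (27 June 2021) and discovery (24 June 2022), the claim accrued on 24 June 2022.
3 years from 24 June 2022 is 24 June 2025.
The defendant's absence from the jurisdiction from 23 November 2024 to 9 July 2025 tolled the period for 228 days, extending the deadline to 7 February 2026.
The other events in the timeline have no effect on the limitation period under the stated rules.

7 February 2026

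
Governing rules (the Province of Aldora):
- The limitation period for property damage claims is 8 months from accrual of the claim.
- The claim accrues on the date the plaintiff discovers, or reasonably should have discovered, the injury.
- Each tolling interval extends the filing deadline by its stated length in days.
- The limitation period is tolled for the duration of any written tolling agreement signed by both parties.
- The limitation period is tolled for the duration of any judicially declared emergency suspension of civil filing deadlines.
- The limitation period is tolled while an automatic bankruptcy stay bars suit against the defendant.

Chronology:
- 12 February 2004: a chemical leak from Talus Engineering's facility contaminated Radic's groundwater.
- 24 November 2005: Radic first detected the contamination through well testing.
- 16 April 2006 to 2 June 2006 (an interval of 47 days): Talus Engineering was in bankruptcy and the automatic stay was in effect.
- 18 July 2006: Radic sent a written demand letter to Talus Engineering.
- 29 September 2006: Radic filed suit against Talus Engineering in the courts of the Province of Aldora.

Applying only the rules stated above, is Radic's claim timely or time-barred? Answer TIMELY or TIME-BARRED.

The claim did not accrue until Radic discovered the injury on 24 November 2005; the 12 February 2004 act date does not start the clock under the stated rule.
8 months from 24 November 2005 is 24 July 2006.
Because the automatic bankruptcy stay ran from 16 April 2006 to 2 June 2006, the deadline is extended by 47 days to 9 September 2006.
The other events in the timeline have no effect on the limitation period under the stated rules.
Radic filed on 29 September 2006, after the 9 September 2006 deadline, so the action is time-barred.

TIME-BARRED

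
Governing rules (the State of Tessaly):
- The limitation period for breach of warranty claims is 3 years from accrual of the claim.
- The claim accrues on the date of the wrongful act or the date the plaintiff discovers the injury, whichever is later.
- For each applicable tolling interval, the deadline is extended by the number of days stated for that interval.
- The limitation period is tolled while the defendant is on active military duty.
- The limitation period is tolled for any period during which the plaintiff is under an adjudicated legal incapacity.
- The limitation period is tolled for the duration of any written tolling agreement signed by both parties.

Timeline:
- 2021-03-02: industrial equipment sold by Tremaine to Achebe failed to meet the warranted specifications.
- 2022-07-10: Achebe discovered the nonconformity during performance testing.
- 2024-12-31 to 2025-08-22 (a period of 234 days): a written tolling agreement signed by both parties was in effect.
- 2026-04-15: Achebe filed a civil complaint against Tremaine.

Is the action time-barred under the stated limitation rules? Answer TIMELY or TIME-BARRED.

TIME-BARRED

The claim accrued on 2022-07-10 — the later of the 2021-03-02 act and the 2022-07-10 discovery.
Adding the 3 years base period to 2022-07-10 gives a deadline of 2025-07-10, before any tolling.
The period was tolled for 234 days by the written tolling agreement (2024-12-31 to 2025-08-22), pushing the deadline to 2026-03-01.
Achebe filed on 2026-04-15, after the 2026-03-01 deadline, so the action is time-barred.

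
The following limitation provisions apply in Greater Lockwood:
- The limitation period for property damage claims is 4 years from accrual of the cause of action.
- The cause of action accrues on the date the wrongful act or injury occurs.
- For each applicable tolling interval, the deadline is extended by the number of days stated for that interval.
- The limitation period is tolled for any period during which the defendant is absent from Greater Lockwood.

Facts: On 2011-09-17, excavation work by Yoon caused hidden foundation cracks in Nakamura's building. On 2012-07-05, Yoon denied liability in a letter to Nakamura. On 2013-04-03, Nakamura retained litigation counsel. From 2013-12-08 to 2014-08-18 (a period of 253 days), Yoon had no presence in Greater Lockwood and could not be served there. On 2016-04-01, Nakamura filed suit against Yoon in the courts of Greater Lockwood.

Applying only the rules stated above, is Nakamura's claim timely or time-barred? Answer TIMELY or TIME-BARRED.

TIMELY

The limitation period began to run on 2011-09-17.
4 years from 2011-09-17 is 2015-09-17.
Because the defendant's absence from the jurisdiction ran from 2013-12-08 to 2014-08-18, the deadline is extended by 253 days to 2016-05-27.
The other events in the timeline have no effect on the limitation period under the stated rules.
Filing on 2016-04-01 beat the 2016-05-27 deadline — the action is timely.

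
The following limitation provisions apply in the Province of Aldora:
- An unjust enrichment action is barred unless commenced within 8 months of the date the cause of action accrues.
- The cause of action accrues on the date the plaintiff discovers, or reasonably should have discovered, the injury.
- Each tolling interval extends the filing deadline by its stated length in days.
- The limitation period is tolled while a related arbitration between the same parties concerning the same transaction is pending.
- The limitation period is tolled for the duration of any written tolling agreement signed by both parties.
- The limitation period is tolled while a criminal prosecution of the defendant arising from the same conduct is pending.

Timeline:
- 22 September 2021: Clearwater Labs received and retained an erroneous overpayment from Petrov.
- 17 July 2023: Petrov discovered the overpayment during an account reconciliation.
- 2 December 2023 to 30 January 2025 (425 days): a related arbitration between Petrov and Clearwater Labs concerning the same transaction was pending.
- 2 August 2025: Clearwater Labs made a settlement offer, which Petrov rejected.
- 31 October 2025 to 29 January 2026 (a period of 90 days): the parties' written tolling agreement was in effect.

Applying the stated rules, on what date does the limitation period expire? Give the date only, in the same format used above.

16 May 2025

Accrual is tied to discovery, so the period began on 17 July 2023 rather than on 22 September 2021 when the act occurred.
The untolled deadline — 8 months after 17 July 2023 — is 17 March 2024.
The pending related arbitration from 2 December 2023 to 30 January 2025 tolled the period for 425 days, extending the deadline to 16 May 2025.
The written tolling agreement from 31 October 2025 to 29 January 2026 began after the period had already run on 16 May 2025, so it has no tolling effect.
Nothing else in the chronology tolls or restarts the period.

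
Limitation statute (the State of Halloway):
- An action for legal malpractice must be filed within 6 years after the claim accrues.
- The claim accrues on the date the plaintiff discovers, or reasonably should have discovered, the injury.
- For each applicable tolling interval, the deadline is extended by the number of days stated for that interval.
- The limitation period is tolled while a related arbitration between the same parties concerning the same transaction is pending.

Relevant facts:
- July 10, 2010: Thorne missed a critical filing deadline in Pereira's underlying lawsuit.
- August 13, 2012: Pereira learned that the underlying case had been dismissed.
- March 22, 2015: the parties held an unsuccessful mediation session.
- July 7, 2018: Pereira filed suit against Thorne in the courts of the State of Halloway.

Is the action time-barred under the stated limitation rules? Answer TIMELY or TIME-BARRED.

The claim did not accrue until Pereira discovered the injury on August 13, 2012; the July 10, 2010 act date does not start the clock under the stated rule.
6 years from August 13, 2012 is August 13, 2018.
None of the other events listed affects the running of the period under the stated rules.
Filing on July 7, 2018 beat the August 13, 2018 deadline — the action is timely.

TIMELY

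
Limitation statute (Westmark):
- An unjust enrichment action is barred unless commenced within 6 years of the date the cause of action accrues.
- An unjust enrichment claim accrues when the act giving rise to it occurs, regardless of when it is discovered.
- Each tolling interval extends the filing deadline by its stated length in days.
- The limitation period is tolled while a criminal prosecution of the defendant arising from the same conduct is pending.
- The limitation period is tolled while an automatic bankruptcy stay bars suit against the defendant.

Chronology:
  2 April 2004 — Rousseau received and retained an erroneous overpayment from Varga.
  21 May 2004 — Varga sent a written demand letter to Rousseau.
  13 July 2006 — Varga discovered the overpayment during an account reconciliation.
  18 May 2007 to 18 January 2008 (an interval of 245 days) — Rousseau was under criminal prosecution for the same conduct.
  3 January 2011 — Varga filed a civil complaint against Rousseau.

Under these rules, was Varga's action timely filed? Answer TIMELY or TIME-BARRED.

The claim accrued on 2 April 2004, when the wrongful act occurred; under the stated occurrence rule the 13 July 2006 discovery does not delay accrual.
The untolled deadline — 6 years after 2 April 2004 — is 2 April 2010.
The pending criminal prosecution from 18 May 2007 to 18 January 2008 tolled the period for 245 days, extending the deadline to 3 December 2010.
The other events in the timeline have no effect on the limitation period under the stated rules.
Filing on 3 January 2011 missed the 3 December 2010 deadline — the action is time-barred.

TIME-BARRED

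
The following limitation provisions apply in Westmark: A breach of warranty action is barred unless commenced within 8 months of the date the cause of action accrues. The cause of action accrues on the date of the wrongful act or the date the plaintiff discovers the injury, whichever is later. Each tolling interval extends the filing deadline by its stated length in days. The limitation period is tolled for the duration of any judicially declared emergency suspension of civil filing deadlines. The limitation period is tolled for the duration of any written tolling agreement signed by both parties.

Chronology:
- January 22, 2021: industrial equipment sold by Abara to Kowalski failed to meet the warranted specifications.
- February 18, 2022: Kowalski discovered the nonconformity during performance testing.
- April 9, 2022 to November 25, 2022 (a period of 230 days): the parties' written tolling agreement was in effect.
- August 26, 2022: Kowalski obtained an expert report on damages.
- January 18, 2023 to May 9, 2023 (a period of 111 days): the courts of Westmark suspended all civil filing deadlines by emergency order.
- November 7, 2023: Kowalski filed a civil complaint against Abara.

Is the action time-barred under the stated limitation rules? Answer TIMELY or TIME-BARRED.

Because discovery on February 18, 2022 post-dates the January 22, 2021 act, accrual under the later-of rule falls on February 18, 2022.
Adding the 8 months base period to February 18, 2022 gives a deadline of October 18, 2022, before any tolling.
The written tolling agreement from April 9, 2022 to November 25, 2022 tolled the period for 230 days, extending the deadline to June 5, 2023.
The period was tolled for 111 days by the emergency suspension of filing deadlines (January 18, 2023 to May 9, 2023), pushing the deadline to September 24, 2023.
None of the other events listed affects the running of the period under the stated rules.
The November 7, 2023 filing falls after the September 24, 2023 deadline; the claim is time-barred.

TIME-BARRED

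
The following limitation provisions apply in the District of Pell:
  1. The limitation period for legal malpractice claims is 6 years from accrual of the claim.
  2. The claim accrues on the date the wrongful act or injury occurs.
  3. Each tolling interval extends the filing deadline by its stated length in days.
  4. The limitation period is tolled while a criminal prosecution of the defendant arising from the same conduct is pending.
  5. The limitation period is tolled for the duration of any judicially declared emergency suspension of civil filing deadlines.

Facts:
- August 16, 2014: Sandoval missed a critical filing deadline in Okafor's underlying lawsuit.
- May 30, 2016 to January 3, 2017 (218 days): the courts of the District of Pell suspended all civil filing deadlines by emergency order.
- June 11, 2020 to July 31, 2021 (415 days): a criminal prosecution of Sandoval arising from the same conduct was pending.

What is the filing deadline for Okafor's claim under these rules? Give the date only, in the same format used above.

May 11, 2022

The claim accrued on August 16, 2014, when the wrongful act occurred.
6 years from August 16, 2014 is August 16, 2020.
Because the emergency suspension of filing deadlines ran from May 30, 2016 to January 3, 2017, the deadline is extended by 218 days to March 22, 2021.
Because the pending criminal prosecution ran from June 11, 2020 to July 31, 2021, the deadline is extended by 415 days to May 11, 2022.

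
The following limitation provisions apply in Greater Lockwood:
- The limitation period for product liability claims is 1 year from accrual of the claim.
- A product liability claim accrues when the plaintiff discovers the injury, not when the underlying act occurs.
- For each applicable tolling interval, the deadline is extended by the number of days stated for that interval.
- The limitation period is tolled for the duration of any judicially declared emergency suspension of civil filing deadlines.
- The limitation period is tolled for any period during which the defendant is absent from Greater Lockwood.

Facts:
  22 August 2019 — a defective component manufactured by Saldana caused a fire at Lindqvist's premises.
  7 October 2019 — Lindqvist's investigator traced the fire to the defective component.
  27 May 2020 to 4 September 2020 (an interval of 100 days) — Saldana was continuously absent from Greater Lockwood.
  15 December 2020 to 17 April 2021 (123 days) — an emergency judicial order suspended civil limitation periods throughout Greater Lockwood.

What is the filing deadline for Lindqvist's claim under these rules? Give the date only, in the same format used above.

18 May 2021

Under the discovery rule, the claim accrued on 7 October 2019, when Lindqvist discovered the injury — not on the 22 August 2019 date of the underlying act.
The untolled deadline — 1 year after 7 October 2019 — is 7 October 2020.
Because the defendant's absence from the jurisdiction ran from 27 May 2020 to 4 September 2020, the deadline is extended by 100 days to 15 January 2021.
The emergency suspension of filing deadlines from 15 December 2020 to 17 April 2021 tolled the period for 123 days, extending the deadline to 18 May 2021.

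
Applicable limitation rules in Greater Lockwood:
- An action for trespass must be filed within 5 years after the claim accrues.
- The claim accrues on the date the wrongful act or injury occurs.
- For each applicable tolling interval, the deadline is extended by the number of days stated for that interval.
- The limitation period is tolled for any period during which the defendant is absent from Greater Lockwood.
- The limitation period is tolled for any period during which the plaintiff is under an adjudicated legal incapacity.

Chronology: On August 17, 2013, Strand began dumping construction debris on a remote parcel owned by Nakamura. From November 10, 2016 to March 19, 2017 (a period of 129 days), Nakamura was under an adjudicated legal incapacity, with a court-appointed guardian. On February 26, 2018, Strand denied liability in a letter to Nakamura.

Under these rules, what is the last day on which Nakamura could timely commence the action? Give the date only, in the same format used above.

The limitation period began to run on August 17, 2013.
The untolled deadline — 5 years after August 17, 2013 — is August 17, 2018.
The period was tolled for 129 days by the plaintiff's legal incapacity (November 10, 2016 to March 19, 2017), pushing the deadline to December 24, 2018.
Nothing else in the chronology tolls or restarts the period.

December 24, 2018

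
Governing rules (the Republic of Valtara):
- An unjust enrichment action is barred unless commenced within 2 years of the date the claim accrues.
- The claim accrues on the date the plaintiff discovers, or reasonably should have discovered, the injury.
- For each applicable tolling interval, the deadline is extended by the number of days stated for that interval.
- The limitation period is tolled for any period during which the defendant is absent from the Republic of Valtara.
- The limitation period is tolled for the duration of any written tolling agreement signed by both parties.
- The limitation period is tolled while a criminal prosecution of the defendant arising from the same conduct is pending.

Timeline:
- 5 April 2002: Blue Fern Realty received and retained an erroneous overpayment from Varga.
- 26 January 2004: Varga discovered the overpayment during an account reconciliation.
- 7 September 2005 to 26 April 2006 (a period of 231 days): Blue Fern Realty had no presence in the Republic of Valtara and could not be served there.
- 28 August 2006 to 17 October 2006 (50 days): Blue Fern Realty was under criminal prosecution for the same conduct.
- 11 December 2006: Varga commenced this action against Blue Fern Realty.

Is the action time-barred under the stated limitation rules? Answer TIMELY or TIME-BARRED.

TIME-BARRED

Under the discovery rule, the claim accrued on 26 January 2004, when Varga discovered the injury — not on the 5 April 2002 date of the underlying act.
Adding the 2 years base period to 26 January 2004 gives a deadline of 26 January 2006, before any tolling.
The defendant's absence from the jurisdiction from 7 September 2005 to 26 April 2006 tolled the period for 231 days, extending the deadline to 14 September 2006.
The pending criminal prosecution from 28 August 2006 to 17 October 2006 tolled the period for 50 days, extending the deadline to 3 November 2006.
Filing on 11 December 2006 missed the 3 November 2006 deadline — the action is time-barred.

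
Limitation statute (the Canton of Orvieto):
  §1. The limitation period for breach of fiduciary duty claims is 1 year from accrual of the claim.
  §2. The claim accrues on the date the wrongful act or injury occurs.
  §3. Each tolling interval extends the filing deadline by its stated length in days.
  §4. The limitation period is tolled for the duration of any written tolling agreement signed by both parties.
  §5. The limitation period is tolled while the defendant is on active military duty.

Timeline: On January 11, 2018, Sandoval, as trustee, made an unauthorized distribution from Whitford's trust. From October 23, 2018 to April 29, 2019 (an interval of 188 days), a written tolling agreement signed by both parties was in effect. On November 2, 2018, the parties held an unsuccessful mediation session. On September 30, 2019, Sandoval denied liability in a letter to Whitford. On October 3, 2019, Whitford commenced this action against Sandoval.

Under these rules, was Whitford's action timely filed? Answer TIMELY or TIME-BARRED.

The claim accrued on January 11, 2018, when the wrongful act occurred.
Adding the 1 year base period to January 11, 2018 gives a deadline of January 11, 2019, before any tolling.
The written tolling agreement from October 23, 2018 to April 29, 2019 tolled the period for 188 days, extending the deadline to July 18, 2019.
The other events in the timeline have no effect on the limitation period under the stated rules.
Whitford filed on October 3, 2019, after the July 18, 2019 deadline, so the action is time-barred.

TIME-BARRED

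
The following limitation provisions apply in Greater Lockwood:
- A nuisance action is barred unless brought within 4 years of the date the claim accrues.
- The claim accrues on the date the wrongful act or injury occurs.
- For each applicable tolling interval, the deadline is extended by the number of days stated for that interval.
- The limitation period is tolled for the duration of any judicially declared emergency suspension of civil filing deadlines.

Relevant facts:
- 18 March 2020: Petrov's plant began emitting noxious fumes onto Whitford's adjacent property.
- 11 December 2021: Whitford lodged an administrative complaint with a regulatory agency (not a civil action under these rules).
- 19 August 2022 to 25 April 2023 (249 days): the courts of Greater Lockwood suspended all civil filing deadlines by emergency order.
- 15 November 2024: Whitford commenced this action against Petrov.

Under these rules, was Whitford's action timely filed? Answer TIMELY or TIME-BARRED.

TIMELY

The claim accrued on 18 March 2020, when the wrongful act occurred.
Adding the 4 years base period to 18 March 2020 gives a deadline of 18 March 2024, before any tolling.
The period was tolled for 249 days by the emergency suspension of filing deadlines (19 August 2022 to 25 April 2023), pushing the deadline to 22 November 2024.
The other events in the timeline have no effect on the limitation period under the stated rules.
The 15 November 2024 filing precedes the 22 November 2024 deadline; the claim is timely.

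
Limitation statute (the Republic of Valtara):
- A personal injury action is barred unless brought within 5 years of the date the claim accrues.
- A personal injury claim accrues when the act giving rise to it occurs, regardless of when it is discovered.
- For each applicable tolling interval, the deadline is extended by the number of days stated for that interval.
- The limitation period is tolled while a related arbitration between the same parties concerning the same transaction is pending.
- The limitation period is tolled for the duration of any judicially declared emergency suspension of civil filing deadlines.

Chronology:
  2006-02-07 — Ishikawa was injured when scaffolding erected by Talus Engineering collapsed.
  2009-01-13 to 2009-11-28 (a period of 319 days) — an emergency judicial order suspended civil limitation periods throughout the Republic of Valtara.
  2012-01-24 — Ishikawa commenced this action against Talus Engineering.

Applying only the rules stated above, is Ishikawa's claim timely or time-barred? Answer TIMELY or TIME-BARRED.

TIME-BARRED

The limitation period began to run on 2006-02-07.
Adding the 5 years base period to 2006-02-07 gives a deadline of 2011-02-07, before any tolling.
The emergency suspension of filing deadlines from 2009-01-13 to 2009-11-28 tolled the period for 319 days, extending the deadline to 2011-12-23.
The 2012-01-24 filing falls after the 2011-12-23 deadline; the claim is time-barred.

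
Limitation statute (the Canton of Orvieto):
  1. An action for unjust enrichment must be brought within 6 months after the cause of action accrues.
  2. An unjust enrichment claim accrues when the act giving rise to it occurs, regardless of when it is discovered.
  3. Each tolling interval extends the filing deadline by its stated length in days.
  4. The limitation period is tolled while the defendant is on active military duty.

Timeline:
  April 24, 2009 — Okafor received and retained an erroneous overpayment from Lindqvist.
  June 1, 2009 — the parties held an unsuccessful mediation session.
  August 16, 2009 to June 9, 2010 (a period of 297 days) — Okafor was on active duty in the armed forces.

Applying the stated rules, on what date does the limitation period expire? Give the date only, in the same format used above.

The claim accrued on April 24, 2009, when the wrongful act occurred.
6 months from April 24, 2009 is October 24, 2009.
The defendant's active military service from August 16, 2009 to June 9, 2010 tolled the period for 297 days, extending the deadline to August 17, 2010.
The other events in the timeline have no effect on the limitation period under the stated rules.

August 17, 2010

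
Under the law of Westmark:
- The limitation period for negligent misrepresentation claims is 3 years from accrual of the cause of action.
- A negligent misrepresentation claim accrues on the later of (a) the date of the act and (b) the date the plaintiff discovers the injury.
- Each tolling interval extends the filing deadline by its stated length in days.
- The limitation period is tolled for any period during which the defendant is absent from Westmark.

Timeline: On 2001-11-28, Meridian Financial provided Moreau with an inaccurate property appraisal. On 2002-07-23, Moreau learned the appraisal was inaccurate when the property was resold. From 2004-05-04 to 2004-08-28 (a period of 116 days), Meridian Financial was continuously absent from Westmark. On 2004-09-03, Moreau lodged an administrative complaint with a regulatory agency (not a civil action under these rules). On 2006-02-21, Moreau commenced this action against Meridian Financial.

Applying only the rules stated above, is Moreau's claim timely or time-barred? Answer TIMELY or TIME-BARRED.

Because discovery on 2002-07-23 post-dates the 2001-11-28 act, accrual under the later-of rule falls on 2002-07-23.
The untolled deadline — 3 years after 2002-07-23 — is 2005-07-23.
Because the defendant's absence from the jurisdiction ran from 2004-05-04 to 2004-08-28, the deadline is extended by 116 days to 2005-11-16.
The other events in the timeline have no effect on the limitation period under the stated rules.
Moreau filed on 2006-02-21, after the 2005-11-16 deadline, so the action is time-barred.

TIME-BARRED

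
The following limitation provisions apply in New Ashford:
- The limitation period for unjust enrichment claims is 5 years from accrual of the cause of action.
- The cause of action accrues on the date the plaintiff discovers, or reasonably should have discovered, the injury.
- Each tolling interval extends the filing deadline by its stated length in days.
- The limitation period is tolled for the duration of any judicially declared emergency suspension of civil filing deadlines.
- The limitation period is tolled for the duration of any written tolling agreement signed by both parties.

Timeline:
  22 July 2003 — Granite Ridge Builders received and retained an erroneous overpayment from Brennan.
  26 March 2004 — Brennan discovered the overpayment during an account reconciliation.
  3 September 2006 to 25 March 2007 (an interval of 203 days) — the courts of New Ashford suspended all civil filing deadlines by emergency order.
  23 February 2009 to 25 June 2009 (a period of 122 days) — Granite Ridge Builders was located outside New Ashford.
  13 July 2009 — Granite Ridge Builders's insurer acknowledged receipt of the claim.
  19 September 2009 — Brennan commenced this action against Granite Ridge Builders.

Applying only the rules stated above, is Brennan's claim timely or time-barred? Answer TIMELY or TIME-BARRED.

Under the discovery rule, the claim accrued on 26 March 2004, when Brennan discovered the injury — not on the 22 July 2003 date of the underlying act.
5 years from 26 March 2004 is 26 March 2009.
The emergency suspension of filing deadlines from 3 September 2006 to 25 March 2007 tolled the period for 203 days, extending the deadline to 15 October 2009.
No stated provision tolls the period for the defendant's absence, so the interval from 23 February 2009 to 25 June 2009 has no effect on the deadline.
None of the other events listed affects the running of the period under the stated rules.
Brennan filed on 19 September 2009, before the 15 October 2009 deadline, so the action is timely.

TIMELY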